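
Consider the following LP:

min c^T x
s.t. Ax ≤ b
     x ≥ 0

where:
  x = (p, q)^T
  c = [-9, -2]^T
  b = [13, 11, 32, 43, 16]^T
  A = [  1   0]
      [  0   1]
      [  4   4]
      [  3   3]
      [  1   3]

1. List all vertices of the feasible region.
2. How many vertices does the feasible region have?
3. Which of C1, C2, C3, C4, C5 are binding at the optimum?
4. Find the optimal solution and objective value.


1. (0, 0), (8, 0), (4, 4), (0, 5.333)
2. 4
3. C3
4. p = 8, q = 0, z = -72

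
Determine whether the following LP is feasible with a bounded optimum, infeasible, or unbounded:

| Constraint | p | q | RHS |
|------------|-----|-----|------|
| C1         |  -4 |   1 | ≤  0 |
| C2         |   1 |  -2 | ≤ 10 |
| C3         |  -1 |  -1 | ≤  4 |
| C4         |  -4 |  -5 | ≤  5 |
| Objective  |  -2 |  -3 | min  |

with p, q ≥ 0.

Unbounded (objective can decrease without bound)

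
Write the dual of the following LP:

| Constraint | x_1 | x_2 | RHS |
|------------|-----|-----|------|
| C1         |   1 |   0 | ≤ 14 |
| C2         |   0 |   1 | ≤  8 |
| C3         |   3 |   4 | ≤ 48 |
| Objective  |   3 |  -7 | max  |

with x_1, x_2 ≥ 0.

Primal max cᵀx s.t. Ax ≤ b, x ≥ 0  →  Dual min bᵀy s.t. Aᵀy ≥ c, y ≥ 0.

Minimize: z = 14y1 + 8y2 + 48y3

Subject to:
  y1 + 3y3 ≥ 3
  y2 + 4y3 ≥ -7
  y1, y2, y3 ≥ 0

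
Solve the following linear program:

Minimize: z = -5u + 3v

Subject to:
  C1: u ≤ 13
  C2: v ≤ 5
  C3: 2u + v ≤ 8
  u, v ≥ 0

Evaluate the objective at each vertex of the feasible region:
  z(0, 0) = 0
  z(4, 0) = -20  ←
  z(1.5, 5) = 7.5
  z(0, 5) = 15
The minimum is at u = 4, v = 0.

u = 4, v = 0, z = -20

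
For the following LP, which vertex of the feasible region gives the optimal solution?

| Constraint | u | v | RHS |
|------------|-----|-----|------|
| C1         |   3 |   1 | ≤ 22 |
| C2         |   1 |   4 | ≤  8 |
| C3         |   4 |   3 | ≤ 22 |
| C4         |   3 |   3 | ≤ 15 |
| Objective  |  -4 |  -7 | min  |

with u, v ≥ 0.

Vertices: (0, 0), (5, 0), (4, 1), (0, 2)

Evaluate the objective at each vertex of the feasible region:
  z(0, 0) = 0
  z(5, 0) = -20
  z(4, 1) = -23  ←
  z(0, 2) = -14
The minimum is at u = 4, v = 1.

(4, 1)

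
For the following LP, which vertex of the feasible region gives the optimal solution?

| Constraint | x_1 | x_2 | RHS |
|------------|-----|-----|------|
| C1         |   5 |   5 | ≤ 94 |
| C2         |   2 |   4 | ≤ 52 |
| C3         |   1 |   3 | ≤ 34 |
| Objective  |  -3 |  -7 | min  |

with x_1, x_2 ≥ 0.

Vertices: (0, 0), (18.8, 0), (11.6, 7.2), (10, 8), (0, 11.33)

Evaluate the objective at each vertex of the feasible region:
  z(0, 0) = 0
  z(18.8, 0) = -56.4
  z(11.6, 7.2) = -85.2
  z(10, 8) = -86  ←
  z(0, 11.33) = -79.33
The minimum is at x_1 = 10, x_2 = 8.

(10, 8)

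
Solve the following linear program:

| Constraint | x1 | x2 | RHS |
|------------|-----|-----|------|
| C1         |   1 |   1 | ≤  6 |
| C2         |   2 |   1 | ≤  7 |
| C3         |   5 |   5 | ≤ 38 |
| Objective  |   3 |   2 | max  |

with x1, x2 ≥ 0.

Evaluate the objective at each vertex of the feasible region:
  z(0, 0) = 0
  z(3.5, 0) = 10.5
  z(1, 5) = 13  ←
  z(0, 6) = 12
The maximum is at x1 = 1, x2 = 5.

x1 = 1, x2 = 5, z = 13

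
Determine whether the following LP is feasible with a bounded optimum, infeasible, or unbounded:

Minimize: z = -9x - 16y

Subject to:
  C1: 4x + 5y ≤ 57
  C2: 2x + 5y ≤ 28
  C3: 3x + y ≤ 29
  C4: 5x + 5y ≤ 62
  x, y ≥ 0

Feasible with a bounded optimal solution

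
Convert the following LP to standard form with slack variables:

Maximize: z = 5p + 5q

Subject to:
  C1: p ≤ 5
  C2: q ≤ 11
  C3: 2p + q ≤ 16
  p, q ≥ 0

max z = 5p + 5q

s.t.
  p + s1 = 5
  q + s2 = 11
  2p + q + s3 = 16
  p, q, s1, s2, s3 ≥ 0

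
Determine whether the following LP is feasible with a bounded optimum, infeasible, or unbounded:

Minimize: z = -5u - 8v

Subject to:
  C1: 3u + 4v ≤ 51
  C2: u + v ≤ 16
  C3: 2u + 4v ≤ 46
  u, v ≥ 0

Feasible with a bounded optimal solution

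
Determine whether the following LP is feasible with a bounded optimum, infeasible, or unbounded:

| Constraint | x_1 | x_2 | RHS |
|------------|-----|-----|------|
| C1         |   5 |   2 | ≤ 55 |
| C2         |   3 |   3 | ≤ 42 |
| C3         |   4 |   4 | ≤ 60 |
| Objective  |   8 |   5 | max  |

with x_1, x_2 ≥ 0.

Feasible with a bounded optimal solution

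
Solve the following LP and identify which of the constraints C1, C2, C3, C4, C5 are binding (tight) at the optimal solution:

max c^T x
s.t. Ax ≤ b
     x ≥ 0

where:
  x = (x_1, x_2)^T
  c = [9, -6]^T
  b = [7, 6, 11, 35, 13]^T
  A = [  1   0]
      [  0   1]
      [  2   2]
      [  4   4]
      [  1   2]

At x_1 = 5.5, x_2 = 0, compute slack b - a·x for each constraint:
  C1: 7 − 5.5 = 1.5  (slack)
  C2: 6 − 0 = 6  (slack)
  C3: 11 − 11 = 0  (binding)
  C4: 35 − 22 = 13  (slack)
  C5: 13 − 5.5 = 7.5  (slack)

Optimal: x_1 = 5.5, x_2 = 0
Binding: C3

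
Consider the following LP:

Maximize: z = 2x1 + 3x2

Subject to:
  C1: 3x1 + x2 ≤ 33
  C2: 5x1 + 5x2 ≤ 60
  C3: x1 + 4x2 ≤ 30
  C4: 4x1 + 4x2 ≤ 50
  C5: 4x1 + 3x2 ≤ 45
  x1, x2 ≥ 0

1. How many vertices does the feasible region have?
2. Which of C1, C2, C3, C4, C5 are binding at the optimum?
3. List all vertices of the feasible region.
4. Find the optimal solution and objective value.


1. 6
2. C2, C3
3. (0, 0), (11, 0), (10.8, 0.6), (9, 3), (6, 6), (0, 7.5)
4. x1 = 6, x2 = 6, z = 30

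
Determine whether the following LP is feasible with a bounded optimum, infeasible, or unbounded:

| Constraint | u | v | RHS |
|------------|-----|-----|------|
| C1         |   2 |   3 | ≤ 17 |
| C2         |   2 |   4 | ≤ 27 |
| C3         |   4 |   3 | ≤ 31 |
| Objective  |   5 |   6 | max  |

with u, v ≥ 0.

Feasible with a bounded optimal solution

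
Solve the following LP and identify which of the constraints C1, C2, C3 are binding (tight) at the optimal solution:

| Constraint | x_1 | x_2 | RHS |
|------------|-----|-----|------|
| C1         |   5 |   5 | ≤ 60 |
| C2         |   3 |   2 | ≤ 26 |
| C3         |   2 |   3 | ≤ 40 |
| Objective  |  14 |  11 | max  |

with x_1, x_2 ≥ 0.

At x_1 = 2, x_2 = 10, compute slack b - a·x for each constraint:
  C1: 60 − 60 = 0  (binding)
  C2: 26 − 26 = 0  (binding)
  C3: 40 − 34 = 6  (slack)

Optimal: x_1 = 2, x_2 = 10
Binding: C1, C2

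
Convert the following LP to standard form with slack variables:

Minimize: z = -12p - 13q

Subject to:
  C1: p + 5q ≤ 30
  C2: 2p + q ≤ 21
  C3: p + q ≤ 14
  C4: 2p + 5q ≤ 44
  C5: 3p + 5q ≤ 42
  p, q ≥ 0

min z = -12p - 13q

s.t.
  p + 5q + s1 = 30
  2p + q + s2 = 21
  p + q + s3 = 14
  2p + 5q + s4 = 44
  3p + 5q + s5 = 42
  p, q, s1, s2, s3, s4, s5 ≥ 0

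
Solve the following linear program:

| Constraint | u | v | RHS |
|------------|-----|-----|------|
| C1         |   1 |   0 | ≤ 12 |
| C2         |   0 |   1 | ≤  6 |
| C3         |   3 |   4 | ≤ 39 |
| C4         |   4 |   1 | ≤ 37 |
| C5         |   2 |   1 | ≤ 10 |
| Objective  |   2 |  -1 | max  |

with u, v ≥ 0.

Evaluate the objective at each vertex of the feasible region:
  z(0, 0) = 0
  z(5, 0) = 10  ←
  z(2, 6) = -2
  z(0, 6) = -6
The maximum is at u = 5, v = 0.

u = 5, v = 0, z = 10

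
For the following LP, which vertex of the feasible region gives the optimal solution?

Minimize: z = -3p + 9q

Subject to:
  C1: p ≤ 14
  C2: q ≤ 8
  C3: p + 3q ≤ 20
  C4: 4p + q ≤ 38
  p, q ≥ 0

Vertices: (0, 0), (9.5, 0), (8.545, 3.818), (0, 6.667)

Evaluate the objective at each vertex of the feasible region:
  z(0, 0) = 0
  z(9.5, 0) = -28.5  ←
  z(8.545, 3.818) = 8.727
  z(0, 6.667) = 60
The minimum is at p = 9.5, q = 0.

(9.5, 0)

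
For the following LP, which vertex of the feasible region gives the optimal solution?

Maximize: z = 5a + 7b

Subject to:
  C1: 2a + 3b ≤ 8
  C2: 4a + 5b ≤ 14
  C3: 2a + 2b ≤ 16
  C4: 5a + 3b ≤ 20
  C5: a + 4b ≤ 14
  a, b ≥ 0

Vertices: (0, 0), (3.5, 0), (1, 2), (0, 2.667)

Evaluate the objective at each vertex of the feasible region:
  z(0, 0) = 0
  z(3.5, 0) = 17.5
  z(1, 2) = 19  ←
  z(0, 2.667) = 18.67
The maximum is at a = 1, b = 2.

(1, 2)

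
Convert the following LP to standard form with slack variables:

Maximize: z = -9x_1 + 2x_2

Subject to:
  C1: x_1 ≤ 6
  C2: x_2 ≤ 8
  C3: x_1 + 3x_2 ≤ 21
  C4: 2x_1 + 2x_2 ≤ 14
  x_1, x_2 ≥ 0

max z = -9x_1 + 2x_2

s.t.
  x_1 + s1 = 6
  x_2 + s2 = 8
  x_1 + 3x_2 + s3 = 21
  2x_1 + 2x_2 + s4 = 14
  x_1, x_2, s1, s2, s3, s4 ≥ 0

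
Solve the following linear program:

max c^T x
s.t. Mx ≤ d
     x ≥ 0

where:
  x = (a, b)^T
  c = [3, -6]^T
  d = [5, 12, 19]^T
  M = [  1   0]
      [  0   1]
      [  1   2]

Evaluate the objective at each vertex of the feasible region:
  z(0, 0) = 0
  z(5, 0) = 15  ←
  z(5, 7) = -27
  z(0, 9.5) = -57
The maximum is at a = 5, b = 0.

a = 5, b = 0, z = 15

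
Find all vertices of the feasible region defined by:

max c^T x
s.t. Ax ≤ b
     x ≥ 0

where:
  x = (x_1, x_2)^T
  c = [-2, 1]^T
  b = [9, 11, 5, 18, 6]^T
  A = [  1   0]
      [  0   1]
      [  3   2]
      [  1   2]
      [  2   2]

(0, 0), (1.667, 0), (0, 2.5)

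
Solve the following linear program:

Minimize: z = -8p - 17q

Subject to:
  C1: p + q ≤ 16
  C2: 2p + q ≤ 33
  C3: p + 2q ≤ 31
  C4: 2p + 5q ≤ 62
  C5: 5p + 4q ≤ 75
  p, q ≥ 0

Evaluate the objective at each vertex of the feasible region:
  z(0, 0) = 0
  z(15, 0) = -120
  z(11, 5) = -173
  z(6, 10) = -218  ←
  z(0, 12.4) = -210.8
The minimum is at p = 6, q = 10.

p = 6, q = 10, z = -218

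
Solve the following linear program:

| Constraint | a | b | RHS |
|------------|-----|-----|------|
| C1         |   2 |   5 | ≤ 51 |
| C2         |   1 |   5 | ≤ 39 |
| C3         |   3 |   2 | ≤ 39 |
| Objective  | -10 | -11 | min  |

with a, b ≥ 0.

Evaluate the objective at each vertex of the feasible region:
  z(0, 0) = 0
  z(13, 0) = -130
  z(9, 6) = -156  ←
  z(0, 7.8) = -85.8
The minimum is at a = 9, b = 6.

a = 9, b = 6, z = -156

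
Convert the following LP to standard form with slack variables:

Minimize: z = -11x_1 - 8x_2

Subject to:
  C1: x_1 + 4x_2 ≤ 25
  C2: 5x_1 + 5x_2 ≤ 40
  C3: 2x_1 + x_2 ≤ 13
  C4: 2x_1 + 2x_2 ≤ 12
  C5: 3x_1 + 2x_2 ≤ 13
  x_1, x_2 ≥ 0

min z = -11x_1 - 8x_2

s.t.
  x_1 + 4x_2 + s1 = 25
  5x_1 + 5x_2 + s2 = 40
  2x_1 + x_2 + s3 = 13
  2x_1 + 2x_2 + s4 = 12
  3x_1 + 2x_2 + s5 = 13
  x_1, x_2, s1, s2, s3, s4, s5 ≥ 0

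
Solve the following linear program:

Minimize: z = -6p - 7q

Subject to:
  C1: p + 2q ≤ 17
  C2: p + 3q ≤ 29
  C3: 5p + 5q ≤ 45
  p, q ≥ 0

Evaluate the objective at each vertex of the feasible region:
  z(0, 0) = 0
  z(9, 0) = -54
  z(1, 8) = -62  ←
  z(0, 8.5) = -59.5
The minimum is at p = 1, q = 8.

p = 1, q = 8, z = -62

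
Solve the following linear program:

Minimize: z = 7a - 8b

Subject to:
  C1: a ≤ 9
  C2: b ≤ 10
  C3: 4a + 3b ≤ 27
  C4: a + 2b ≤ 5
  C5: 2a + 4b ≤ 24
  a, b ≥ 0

Evaluate the objective at each vertex of the feasible region:
  z(0, 0) = 0
  z(5, 0) = 35
  z(0, 2.5) = -20  ←
The minimum is at a = 0, b = 2.5.

a = 0, b = 2.5, z = -20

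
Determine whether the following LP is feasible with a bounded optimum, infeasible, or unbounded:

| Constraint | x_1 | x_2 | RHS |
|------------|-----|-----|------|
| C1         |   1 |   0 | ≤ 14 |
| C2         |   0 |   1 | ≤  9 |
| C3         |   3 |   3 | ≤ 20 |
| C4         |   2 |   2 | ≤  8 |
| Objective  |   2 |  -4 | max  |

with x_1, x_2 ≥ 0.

Feasible with a bounded optimal solution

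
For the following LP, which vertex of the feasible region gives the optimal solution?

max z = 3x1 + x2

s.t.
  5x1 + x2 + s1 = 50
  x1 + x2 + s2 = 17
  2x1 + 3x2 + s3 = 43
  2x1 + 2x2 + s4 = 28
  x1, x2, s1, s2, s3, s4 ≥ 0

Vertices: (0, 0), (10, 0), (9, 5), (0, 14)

Evaluate the objective at each vertex of the feasible region:
  z(0, 0) = 0
  z(10, 0) = 30
  z(9, 5) = 32  ←
  z(0, 14) = 14
The maximum is at x1 = 9, x2 = 5.

(9, 5)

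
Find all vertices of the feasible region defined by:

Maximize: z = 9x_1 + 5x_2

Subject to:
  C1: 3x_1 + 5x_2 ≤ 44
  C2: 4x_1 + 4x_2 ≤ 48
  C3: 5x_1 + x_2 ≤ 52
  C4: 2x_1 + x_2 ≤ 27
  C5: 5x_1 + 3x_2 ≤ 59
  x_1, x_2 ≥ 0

(0, 0), (10.4, 0), (10, 2), (8, 4), (0, 8.8)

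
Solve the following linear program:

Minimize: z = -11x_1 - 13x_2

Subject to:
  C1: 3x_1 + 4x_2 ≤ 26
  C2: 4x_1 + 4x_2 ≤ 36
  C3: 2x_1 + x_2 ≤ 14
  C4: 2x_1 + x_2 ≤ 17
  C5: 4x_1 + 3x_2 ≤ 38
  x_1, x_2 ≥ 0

Evaluate the objective at each vertex of the feasible region:
  z(0, 0) = 0
  z(7, 0) = -77
  z(6, 2) = -92  ←
  z(0, 6.5) = -84.5
The minimum is at x_1 = 6, x_2 = 2.

x_1 = 6, x_2 = 2, z = -92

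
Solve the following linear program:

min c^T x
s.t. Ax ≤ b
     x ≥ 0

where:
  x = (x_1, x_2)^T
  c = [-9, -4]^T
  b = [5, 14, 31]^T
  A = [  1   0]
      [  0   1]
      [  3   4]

Evaluate the objective at each vertex of the feasible region:
  z(0, 0) = 0
  z(5, 0) = -45
  z(5, 4) = -61  ←
  z(0, 7.75) = -31
The minimum is at x_1 = 5, x_2 = 4.

x_1 = 5, x_2 = 4, z = -61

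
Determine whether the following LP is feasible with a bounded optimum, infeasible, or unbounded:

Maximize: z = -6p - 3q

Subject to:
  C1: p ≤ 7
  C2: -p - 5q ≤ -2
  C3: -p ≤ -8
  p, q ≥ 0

Infeasible (no feasible solution exists)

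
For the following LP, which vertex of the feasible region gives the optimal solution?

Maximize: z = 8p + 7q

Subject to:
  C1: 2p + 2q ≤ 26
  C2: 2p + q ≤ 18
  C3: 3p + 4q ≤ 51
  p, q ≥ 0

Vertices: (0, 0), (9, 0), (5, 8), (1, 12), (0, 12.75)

Evaluate the objective at each vertex of the feasible region:
  z(0, 0) = 0
  z(9, 0) = 72
  z(5, 8) = 96  ←
  z(1, 12) = 92
  z(0, 12.75) = 89.25
The maximum is at p = 5, q = 8.

(5, 8)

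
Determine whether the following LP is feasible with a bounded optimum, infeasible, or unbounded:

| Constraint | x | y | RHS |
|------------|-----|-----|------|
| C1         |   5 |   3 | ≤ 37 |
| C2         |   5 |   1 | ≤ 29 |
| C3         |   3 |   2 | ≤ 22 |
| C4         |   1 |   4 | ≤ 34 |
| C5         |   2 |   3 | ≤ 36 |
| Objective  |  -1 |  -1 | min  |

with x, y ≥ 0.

Feasible with a bounded optimal solution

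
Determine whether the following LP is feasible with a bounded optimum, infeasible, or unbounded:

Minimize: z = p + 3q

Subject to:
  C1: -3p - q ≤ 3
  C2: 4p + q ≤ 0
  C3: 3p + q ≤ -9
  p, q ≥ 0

Infeasible (no feasible solution exists)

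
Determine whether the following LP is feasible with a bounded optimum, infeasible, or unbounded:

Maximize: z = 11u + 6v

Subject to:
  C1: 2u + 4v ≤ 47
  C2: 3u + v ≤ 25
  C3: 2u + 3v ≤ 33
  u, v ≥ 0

Feasible with a bounded optimal solution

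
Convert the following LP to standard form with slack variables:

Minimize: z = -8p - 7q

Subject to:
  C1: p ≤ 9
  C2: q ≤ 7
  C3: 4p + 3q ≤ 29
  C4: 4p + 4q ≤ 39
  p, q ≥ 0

min z = -8p - 7q

s.t.
  p + s1 = 9
  q + s2 = 7
  4p + 3q + s3 = 29
  4p + 4q + s4 = 39
  p, q, s1, s2, s3, s4 ≥ 0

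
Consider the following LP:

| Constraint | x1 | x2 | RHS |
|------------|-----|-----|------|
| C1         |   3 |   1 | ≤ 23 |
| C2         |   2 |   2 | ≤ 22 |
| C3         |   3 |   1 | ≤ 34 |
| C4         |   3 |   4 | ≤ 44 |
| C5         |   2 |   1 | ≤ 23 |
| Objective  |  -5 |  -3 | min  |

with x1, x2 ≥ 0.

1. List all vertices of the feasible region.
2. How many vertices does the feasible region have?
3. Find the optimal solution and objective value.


1. (0, 0), (7.667, 0), (6, 5), (0, 11)
2. 4
3. x1 = 6, x2 = 5, z = -45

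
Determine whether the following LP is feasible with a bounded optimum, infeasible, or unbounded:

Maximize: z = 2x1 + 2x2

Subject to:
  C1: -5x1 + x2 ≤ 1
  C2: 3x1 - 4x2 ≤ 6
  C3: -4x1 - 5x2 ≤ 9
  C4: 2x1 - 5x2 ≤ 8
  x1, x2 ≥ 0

Unbounded (objective can increase without bound)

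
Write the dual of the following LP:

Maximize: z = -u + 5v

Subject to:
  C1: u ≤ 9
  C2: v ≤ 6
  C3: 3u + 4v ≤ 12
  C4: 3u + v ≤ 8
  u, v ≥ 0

Primal max cᵀx s.t. Ax ≤ b, x ≥ 0  →  Dual min bᵀy s.t. Aᵀy ≥ c, y ≥ 0.

Minimize: z = 9y1 + 6y2 + 12y3 + 8y4

Subject to:
  y1 + 3y3 + 3y4 ≥ -1
  y2 + 4y3 + y4 ≥ 5
  y1, y2, y3, y4 ≥ 0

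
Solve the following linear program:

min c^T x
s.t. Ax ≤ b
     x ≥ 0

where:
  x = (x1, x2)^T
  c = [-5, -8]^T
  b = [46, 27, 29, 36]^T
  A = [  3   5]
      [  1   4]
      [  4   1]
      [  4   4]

Evaluate the objective at each vertex of the feasible region:
  z(0, 0) = 0
  z(7.25, 0) = -36.25
  z(6.667, 2.333) = -52
  z(3, 6) = -63  ←
  z(0, 6.75) = -54
The minimum is at x1 = 3, x2 = 6.

x1 = 3, x2 = 6, z = -63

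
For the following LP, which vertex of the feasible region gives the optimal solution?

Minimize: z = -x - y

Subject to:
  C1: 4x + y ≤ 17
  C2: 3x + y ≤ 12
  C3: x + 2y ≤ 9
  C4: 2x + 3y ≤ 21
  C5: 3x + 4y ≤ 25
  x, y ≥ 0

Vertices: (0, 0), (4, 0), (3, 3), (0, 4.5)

Evaluate the objective at each vertex of the feasible region:
  z(0, 0) = 0
  z(4, 0) = -4
  z(3, 3) = -6  ←
  z(0, 4.5) = -4.5
The minimum is at x = 3, y = 3.

(3, 3)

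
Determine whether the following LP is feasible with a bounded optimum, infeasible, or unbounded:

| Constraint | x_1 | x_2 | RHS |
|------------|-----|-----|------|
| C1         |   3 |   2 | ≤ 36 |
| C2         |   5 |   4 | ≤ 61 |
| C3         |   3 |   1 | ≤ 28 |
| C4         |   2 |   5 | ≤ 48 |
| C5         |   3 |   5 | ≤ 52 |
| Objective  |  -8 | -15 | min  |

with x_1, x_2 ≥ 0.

Feasible with a bounded optimal solution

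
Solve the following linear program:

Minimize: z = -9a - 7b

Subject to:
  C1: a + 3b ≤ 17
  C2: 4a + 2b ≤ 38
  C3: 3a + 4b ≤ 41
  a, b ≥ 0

Evaluate the objective at each vertex of the feasible region:
  z(0, 0) = 0
  z(9.5, 0) = -85.5
  z(8, 3) = -93  ←
  z(0, 5.667) = -39.67
The minimum is at a = 8, b = 3.

a = 8, b = 3, z = -93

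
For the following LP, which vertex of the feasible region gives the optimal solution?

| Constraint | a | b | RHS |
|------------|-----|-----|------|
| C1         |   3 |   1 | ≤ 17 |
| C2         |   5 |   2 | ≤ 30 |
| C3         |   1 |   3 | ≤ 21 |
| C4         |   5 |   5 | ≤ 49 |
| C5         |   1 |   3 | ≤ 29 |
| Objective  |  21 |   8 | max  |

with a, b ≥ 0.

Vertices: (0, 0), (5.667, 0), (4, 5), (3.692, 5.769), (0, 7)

Evaluate the objective at each vertex of the feasible region:
  z(0, 0) = 0
  z(5.667, 0) = 119
  z(4, 5) = 124  ←
  z(3.692, 5.769) = 123.7
  z(0, 7) = 56
The maximum is at a = 4, b = 5.

(4, 5)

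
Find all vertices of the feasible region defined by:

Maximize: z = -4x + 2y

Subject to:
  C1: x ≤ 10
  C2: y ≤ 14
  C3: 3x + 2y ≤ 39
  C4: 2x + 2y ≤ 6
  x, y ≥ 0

(0, 0), (3, 0), (0, 3)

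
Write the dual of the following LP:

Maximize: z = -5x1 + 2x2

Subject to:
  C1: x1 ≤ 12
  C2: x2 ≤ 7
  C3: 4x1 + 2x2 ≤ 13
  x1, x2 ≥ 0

Primal max cᵀx s.t. Ax ≤ b, x ≥ 0  →  Dual min bᵀy s.t. Aᵀy ≥ c, y ≥ 0.

Minimize: z = 12y1 + 7y2 + 13y3

Subject to:
  y1 + 4y3 ≥ -5
  y2 + 2y3 ≥ 2
  y1, y2, y3 ≥ 0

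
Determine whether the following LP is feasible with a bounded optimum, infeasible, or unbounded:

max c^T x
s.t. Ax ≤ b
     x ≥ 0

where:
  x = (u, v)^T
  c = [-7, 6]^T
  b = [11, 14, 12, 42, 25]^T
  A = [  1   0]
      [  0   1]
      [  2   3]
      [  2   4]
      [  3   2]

Feasible with a bounded optimal solution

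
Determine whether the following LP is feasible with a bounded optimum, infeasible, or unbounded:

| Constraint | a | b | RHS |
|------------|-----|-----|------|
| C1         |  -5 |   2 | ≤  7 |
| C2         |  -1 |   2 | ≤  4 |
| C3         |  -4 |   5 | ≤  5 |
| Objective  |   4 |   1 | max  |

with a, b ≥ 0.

Unbounded (objective can increase without bound)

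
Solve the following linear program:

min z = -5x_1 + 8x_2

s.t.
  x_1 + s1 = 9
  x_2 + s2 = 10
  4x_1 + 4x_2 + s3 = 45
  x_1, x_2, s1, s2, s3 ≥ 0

Evaluate the objective at each vertex of the feasible region:
  z(0, 0) = 0
  z(9, 0) = -45  ←
  z(9, 2.25) = -27
  z(1.25, 10) = 73.75
  z(0, 10) = 80
The minimum is at x_1 = 9, x_2 = 0.

x_1 = 9, x_2 = 0, z = -45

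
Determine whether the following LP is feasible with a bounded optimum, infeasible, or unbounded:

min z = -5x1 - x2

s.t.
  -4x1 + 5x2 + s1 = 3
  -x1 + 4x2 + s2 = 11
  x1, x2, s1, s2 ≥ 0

Unbounded (objective can decrease without bound)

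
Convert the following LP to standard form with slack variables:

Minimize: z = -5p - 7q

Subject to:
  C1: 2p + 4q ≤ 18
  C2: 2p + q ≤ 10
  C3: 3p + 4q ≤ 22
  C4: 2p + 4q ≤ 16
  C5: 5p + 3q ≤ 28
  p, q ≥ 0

min z = -5p - 7q

s.t.
  2p + 4q + s1 = 18
  2p + q + s2 = 10
  3p + 4q + s3 = 22
  2p + 4q + s4 = 16
  5p + 3q + s5 = 28
  p, q, s1, s2, s3, s4, s5 ≥ 0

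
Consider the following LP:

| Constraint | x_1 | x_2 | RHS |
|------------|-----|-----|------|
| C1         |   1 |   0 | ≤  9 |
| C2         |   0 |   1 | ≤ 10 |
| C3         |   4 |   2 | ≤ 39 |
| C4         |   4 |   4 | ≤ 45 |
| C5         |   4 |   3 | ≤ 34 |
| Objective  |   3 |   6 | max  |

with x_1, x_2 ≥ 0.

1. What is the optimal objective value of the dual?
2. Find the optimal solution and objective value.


1. 63
2. x_1 = 1, x_2 = 10, z = 63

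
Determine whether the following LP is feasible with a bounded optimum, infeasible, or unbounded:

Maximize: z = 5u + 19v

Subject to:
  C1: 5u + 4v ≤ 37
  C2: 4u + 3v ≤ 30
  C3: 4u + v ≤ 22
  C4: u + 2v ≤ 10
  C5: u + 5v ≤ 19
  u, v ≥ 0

Feasible with a bounded optimal solution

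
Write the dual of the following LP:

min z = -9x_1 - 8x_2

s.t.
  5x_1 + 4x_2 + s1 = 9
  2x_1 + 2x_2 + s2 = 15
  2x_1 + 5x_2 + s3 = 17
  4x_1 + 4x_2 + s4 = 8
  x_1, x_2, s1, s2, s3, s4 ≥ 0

Primal min cᵀx s.t. Ax ≤ b, x ≥ 0  →  Dual max −bᵀy s.t. Aᵀy ≥ −c, y ≥ 0.

Maximize: z = -9y1 - 15y2 - 17y3 - 8y4

Subject to:
  5y1 + 2y2 + 2y3 + 4y4 ≥ 9
  4y1 + 2y2 + 5y3 + 4y4 ≥ 8
  y1, y2, y3, y4 ≥ 0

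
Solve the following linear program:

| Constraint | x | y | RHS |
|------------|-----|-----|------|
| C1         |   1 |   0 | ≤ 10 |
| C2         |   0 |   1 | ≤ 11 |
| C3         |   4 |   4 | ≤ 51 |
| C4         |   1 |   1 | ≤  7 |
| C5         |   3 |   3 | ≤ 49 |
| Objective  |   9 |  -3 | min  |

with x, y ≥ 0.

Evaluate the objective at each vertex of the feasible region:
  z(0, 0) = 0
  z(7, 0) = 63
  z(0, 7) = -21  ←
The minimum is at x = 0, y = 7.

x = 0, y = 7, z = -21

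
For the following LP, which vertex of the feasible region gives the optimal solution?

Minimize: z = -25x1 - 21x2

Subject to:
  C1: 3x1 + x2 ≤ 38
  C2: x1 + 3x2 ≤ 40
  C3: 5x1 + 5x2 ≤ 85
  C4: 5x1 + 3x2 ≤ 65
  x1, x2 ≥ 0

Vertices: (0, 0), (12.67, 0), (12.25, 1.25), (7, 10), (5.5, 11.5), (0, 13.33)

Evaluate the objective at each vertex of the feasible region:
  z(0, 0) = 0
  z(12.67, 0) = -316.7
  z(12.25, 1.25) = -332.5
  z(7, 10) = -385  ←
  z(5.5, 11.5) = -379
  z(0, 13.33) = -280
The minimum is at x1 = 7, x2 = 10.

(7, 10)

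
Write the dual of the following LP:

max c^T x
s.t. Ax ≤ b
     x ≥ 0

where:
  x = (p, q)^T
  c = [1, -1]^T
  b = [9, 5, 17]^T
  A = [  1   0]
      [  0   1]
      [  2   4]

Primal max cᵀx s.t. Ax ≤ b, x ≥ 0  →  Dual min bᵀy s.t. Aᵀy ≥ c, y ≥ 0.

Minimize: z = 9y1 + 5y2 + 17y3

Subject to:
  y1 + 2y3 ≥ 1
  y2 + 4y3 ≥ -1
  y1, y2, y3 ≥ 0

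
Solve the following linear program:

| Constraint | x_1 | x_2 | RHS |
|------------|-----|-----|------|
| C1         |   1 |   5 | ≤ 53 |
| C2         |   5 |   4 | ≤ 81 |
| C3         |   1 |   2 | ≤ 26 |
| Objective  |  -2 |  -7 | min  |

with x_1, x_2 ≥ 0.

Evaluate the objective at each vertex of the feasible region:
  z(0, 0) = 0
  z(16.2, 0) = -32.4
  z(9.667, 8.167) = -76.5
  z(8, 9) = -79  ←
  z(0, 10.6) = -74.2
The minimum is at x_1 = 8, x_2 = 9.

x_1 = 8, x_2 = 9, z = -79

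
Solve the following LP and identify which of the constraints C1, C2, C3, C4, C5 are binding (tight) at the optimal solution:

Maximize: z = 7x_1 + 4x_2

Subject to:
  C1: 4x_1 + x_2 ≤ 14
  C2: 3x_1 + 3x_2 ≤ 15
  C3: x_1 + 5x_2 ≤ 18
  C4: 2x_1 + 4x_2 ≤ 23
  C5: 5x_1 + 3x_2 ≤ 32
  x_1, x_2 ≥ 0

At x_1 = 3, x_2 = 2, compute slack b - a·x for each constraint:
  C1: 14 − 14 = 0  (binding)
  C2: 15 − 15 = 0  (binding)
  C3: 18 − 13 = 5  (slack)
  C4: 23 − 14 = 9  (slack)
  C5: 32 − 21 = 11  (slack)

Optimal: x_1 = 3, x_2 = 2
Binding: C1, C2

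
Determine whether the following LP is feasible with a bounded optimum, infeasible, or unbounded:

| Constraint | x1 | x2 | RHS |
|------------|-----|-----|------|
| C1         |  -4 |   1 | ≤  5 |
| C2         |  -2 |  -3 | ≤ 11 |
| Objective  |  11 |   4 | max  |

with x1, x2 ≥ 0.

Unbounded (objective can increase without bound)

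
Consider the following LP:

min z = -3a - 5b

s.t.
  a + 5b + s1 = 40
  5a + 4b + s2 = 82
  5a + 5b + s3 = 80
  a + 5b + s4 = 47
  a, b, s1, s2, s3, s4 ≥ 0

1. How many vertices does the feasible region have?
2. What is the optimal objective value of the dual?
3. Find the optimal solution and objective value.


1. 4
2. -60
3. a = 10, b = 6, z = -60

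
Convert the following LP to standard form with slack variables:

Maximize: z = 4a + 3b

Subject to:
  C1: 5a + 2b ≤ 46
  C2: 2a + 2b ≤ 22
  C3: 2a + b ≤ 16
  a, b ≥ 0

max z = 4a + 3b

s.t.
  5a + 2b + s1 = 46
  2a + 2b + s2 = 22
  2a + b + s3 = 16
  a, b, s1, s2, s3 ≥ 0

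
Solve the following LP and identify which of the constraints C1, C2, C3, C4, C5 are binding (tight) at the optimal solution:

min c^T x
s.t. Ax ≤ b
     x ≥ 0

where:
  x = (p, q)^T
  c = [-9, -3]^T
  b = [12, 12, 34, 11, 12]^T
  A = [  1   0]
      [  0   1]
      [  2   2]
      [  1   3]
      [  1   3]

At p = 11, q = 0, compute slack b - a·x for each constraint:
  C1: 12 − 11 = 1  (slack)
  C2: 12 − 0 = 12  (slack)
  C3: 34 − 22 = 12  (slack)
  C4: 11 − 11 = 0  (binding)
  C5: 12 − 11 = 1  (slack)

Optimal: p = 11, q = 0
Binding: C4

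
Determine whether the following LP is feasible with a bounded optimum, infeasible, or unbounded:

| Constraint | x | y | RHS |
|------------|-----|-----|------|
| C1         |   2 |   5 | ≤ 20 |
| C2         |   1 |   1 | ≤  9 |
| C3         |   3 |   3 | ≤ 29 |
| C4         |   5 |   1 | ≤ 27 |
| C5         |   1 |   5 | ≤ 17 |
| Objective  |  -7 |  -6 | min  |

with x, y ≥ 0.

Feasible with a bounded optimal solution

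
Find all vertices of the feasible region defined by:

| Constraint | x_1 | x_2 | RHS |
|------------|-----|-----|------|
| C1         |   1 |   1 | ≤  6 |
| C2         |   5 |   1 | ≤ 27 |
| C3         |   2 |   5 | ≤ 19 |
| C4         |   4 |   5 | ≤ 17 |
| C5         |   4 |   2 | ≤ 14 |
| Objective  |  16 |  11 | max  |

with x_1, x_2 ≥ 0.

(0, 0), (3.5, 0), (3, 1), (0, 3.4)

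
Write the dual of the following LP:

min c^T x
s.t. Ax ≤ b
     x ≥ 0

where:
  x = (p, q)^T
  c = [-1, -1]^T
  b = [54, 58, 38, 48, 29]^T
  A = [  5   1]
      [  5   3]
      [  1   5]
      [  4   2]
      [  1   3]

Primal min cᵀx s.t. Ax ≤ b, x ≥ 0  →  Dual max −bᵀy s.t. Aᵀy ≥ −c, y ≥ 0.

Maximize: z = -54y1 - 58y2 - 38y3 - 48y4 - 29y5

Subject to:
  5y1 + 5y2 + y3 + 4y4 + y5 ≥ 1
  y1 + 3y2 + 5y3 + 2y4 + 3y5 ≥ 1
  y1, y2, y3, y4, y5 ≥ 0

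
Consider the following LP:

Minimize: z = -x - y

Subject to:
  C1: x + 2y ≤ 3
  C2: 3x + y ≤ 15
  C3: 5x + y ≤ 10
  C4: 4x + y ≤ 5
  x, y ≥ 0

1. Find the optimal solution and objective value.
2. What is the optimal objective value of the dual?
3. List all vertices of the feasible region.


1. x = 1, y = 1, z = -2
2. -2
3. (0, 0), (1.25, 0), (1, 1), (0, 1.5)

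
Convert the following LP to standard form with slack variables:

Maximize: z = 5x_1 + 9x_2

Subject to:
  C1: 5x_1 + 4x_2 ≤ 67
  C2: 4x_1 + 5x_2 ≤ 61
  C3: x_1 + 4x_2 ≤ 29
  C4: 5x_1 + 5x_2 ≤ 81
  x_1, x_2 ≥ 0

max z = 5x_1 + 9x_2

s.t.
  5x_1 + 4x_2 + s1 = 67
  4x_1 + 5x_2 + s2 = 61
  x_1 + 4x_2 + s3 = 29
  5x_1 + 5x_2 + s4 = 81
  x_1, x_2, s1, s2, s3, s4 ≥ 0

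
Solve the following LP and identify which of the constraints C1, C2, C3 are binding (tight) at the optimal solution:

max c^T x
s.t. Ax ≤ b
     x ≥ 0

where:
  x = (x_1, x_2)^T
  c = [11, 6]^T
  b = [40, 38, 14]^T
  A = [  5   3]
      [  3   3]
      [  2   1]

At x_1 = 2, x_2 = 10, compute slack b - a·x for each constraint:
  C1: 40 − 40 = 0  (binding)
  C2: 38 − 36 = 2  (slack)
  C3: 14 − 14 = 0  (binding)

Optimal: x_1 = 2, x_2 = 10
Binding: C1, C3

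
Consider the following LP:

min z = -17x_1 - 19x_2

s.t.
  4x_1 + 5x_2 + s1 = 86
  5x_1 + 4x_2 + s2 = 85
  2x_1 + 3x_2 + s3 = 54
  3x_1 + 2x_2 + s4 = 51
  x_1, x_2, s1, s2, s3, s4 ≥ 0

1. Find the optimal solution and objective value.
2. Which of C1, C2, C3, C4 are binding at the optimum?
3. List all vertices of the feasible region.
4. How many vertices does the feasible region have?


1. x_1 = 9, x_2 = 10, z = -343
2. C1, C2
3. (0, 0), (17, 0), (9, 10), (0, 17.2)
4. 4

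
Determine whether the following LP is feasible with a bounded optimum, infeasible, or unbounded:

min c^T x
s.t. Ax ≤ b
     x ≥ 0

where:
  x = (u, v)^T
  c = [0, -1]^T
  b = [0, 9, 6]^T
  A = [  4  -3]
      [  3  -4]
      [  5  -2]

Unbounded (objective can decrease without bound)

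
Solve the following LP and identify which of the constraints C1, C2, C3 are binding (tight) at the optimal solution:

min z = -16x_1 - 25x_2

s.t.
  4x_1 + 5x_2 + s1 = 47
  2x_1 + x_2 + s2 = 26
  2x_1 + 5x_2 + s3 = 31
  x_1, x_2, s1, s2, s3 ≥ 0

At x_1 = 8, x_2 = 3, compute slack b - a·x for each constraint:
  C1: 47 − 47 = 0  (binding)
  C2: 26 − 19 = 7  (slack)
  C3: 31 − 31 = 0  (binding)

Optimal: x_1 = 8, x_2 = 3
Binding: C1, C3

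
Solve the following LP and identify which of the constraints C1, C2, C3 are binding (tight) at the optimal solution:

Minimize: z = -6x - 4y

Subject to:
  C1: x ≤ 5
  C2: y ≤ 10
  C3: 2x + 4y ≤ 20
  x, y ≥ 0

At x = 5, y = 2.5, compute slack b - a·x for each constraint:
  C1: 5 − 5 = 0  (binding)
  C2: 10 − 2.5 = 7.5  (slack)
  C3: 20 − 20 = 0  (binding)

Optimal: x = 5, y = 2.5
Binding: C1, C3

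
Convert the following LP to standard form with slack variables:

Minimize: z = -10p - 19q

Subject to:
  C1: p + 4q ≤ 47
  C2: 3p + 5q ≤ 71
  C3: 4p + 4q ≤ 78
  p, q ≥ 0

min z = -10p - 19q

s.t.
  p + 4q + s1 = 47
  3p + 5q + s2 = 71
  4p + 4q + s3 = 78
  p, q, s1, s2, s3 ≥ 0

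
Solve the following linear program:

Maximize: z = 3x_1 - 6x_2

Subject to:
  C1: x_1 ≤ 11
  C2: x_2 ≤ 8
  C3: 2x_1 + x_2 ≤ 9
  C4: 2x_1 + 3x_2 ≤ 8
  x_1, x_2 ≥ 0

Evaluate the objective at each vertex of the feasible region:
  z(0, 0) = 0
  z(4, 0) = 12  ←
  z(0, 2.667) = -16
The maximum is at x_1 = 4, x_2 = 0.

x_1 = 4, x_2 = 0, z = 12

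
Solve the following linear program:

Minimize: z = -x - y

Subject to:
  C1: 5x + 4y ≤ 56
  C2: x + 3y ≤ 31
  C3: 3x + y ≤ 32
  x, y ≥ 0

Evaluate the objective at each vertex of the feasible region:
  z(0, 0) = 0
  z(10.67, 0) = -10.67
  z(10.29, 1.143) = -11.43
  z(4, 9) = -13  ←
  z(0, 10.33) = -10.33
The minimum is at x = 4, y = 9.

x = 4, y = 9, z = -13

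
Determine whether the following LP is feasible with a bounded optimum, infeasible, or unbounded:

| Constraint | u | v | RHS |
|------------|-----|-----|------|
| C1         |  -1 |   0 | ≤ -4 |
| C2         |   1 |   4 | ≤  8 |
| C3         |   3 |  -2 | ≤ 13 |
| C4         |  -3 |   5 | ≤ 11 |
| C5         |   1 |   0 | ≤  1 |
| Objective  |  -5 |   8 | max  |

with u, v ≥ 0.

Infeasible (no feasible solution exists)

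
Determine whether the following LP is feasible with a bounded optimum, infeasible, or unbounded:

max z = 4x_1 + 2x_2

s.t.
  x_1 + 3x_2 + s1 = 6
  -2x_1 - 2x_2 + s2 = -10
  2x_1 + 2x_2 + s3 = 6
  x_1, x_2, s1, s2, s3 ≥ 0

Infeasible (no feasible solution exists)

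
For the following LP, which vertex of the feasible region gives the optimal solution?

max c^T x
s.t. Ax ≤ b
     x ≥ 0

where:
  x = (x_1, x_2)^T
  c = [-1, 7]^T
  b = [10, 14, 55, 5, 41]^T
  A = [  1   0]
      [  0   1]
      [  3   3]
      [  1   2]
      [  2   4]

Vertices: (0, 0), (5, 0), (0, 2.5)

Evaluate the objective at each vertex of the feasible region:
  z(0, 0) = 0
  z(5, 0) = -5
  z(0, 2.5) = 17.5  ←
The maximum is at x_1 = 0, x_2 = 2.5.

(0, 2.5)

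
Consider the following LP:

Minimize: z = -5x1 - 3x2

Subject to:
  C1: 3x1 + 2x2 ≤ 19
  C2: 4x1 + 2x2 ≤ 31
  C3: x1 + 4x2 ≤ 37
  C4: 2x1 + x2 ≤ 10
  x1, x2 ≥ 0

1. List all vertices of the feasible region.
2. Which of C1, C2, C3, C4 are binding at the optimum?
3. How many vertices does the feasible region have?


1. (0, 0), (5, 0), (1, 8), (0.2, 9.2), (0, 9.25)
2. C1, C4
3. 5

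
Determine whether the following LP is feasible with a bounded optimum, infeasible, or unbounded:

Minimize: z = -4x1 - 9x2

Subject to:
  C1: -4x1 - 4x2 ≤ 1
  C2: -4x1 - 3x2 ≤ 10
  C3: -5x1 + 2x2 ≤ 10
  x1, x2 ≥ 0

Unbounded (objective can decrease without bound)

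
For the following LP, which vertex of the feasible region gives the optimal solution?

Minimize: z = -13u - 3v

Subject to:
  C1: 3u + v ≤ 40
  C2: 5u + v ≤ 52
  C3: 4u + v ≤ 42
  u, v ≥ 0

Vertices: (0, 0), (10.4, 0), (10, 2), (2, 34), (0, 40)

Evaluate the objective at each vertex of the feasible region:
  z(0, 0) = 0
  z(10.4, 0) = -135.2
  z(10, 2) = -136  ←
  z(2, 34) = -128
  z(0, 40) = -120
The minimum is at u = 10, v = 2.

(10, 2)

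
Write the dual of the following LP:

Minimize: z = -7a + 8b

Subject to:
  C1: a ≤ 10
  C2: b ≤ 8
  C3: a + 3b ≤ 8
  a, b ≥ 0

Primal min cᵀx s.t. Ax ≤ b, x ≥ 0  →  Dual max −bᵀy s.t. Aᵀy ≥ −c, y ≥ 0.

Maximize: z = -10y1 - 8y2 - 8y3

Subject to:
  y1 + y3 ≥ 7
  y2 + 3y3 ≥ -8
  y1, y2, y3 ≥ 0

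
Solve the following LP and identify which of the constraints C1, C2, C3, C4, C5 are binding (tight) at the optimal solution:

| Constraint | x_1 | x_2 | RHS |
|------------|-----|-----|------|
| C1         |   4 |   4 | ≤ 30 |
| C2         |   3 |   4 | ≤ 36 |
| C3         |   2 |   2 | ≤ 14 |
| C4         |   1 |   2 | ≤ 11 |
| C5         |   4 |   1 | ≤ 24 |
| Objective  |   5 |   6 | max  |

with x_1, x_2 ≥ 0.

At x_1 = 3, x_2 = 4, compute slack b - a·x for each constraint:
  C1: 30 − 28 = 2  (slack)
  C2: 36 − 25 = 11  (slack)
  C3: 14 − 14 = 0  (binding)
  C4: 11 − 11 = 0  (binding)
  C5: 24 − 16 = 8  (slack)

Optimal: x_1 = 3, x_2 = 4
Binding: C3, C4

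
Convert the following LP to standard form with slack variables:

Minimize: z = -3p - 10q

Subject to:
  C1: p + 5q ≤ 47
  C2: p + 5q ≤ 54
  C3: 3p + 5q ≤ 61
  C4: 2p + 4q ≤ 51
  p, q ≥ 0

min z = -3p - 10q

s.t.
  p + 5q + s1 = 47
  p + 5q + s2 = 54
  3p + 5q + s3 = 61
  2p + 4q + s4 = 51
  p, q, s1, s2, s3, s4 ≥ 0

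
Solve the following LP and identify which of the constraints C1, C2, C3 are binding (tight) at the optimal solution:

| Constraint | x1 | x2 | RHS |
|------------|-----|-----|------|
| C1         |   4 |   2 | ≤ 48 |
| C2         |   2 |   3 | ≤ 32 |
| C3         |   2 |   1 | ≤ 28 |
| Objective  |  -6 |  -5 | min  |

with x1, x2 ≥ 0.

At x1 = 10, x2 = 4, compute slack b - a·x for each constraint:
  C1: 48 − 48 = 0  (binding)
  C2: 32 − 32 = 0  (binding)
  C3: 28 − 24 = 4  (slack)

Optimal: x1 = 10, x2 = 4
Binding: C1, C2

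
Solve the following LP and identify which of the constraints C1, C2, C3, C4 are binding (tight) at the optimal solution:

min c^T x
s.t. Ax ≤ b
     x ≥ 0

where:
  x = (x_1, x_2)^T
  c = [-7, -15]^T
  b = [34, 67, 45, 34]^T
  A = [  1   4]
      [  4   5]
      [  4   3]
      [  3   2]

At x_1 = 6, x_2 = 7, compute slack b - a·x for each constraint:
  C1: 34 − 34 = 0  (binding)
  C2: 67 − 59 = 8  (slack)
  C3: 45 − 45 = 0  (binding)
  C4: 34 − 32 = 2  (slack)

Optimal: x_1 = 6, x_2 = 7
Binding: C1, C3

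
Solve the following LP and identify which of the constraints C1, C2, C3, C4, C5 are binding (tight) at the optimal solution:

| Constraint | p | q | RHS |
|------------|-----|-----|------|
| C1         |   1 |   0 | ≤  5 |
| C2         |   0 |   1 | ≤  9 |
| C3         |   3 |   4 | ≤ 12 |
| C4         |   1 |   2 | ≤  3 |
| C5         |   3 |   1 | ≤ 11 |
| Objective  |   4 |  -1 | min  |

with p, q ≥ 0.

At p = 0, q = 1.5, compute slack b - a·x for each constraint:
  C1: 5 − 0 = 5  (slack)
  C2: 9 − 1.5 = 7.5  (slack)
  C3: 12 − 6 = 6  (slack)
  C4: 3 − 3 = 0  (binding)
  C5: 11 − 1.5 = 9.5  (slack)

Optimal: p = 0, q = 1.5
Binding: C4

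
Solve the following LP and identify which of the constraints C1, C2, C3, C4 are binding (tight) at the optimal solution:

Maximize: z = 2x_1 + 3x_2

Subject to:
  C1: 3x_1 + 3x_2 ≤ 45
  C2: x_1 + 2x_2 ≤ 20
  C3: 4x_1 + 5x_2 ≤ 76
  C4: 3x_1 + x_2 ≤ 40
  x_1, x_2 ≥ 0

At x_1 = 10, x_2 = 5, compute slack b - a·x for each constraint:
  C1: 45 − 45 = 0  (binding)
  C2: 20 − 20 = 0  (binding)
  C3: 76 − 65 = 11  (slack)
  C4: 40 − 35 = 5  (slack)

Optimal: x_1 = 10, x_2 = 5
Binding: C1, C2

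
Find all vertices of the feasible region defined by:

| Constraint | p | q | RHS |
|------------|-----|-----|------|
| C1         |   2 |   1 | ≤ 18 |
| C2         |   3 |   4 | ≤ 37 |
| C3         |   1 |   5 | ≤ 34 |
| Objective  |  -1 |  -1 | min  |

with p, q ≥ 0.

(0, 0), (9, 0), (7, 4), (4.455, 5.909), (0, 6.8)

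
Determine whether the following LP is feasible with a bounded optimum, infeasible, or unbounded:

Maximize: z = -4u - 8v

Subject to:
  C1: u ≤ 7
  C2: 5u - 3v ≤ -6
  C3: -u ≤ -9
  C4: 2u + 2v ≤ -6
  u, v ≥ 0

Infeasible (no feasible solution exists)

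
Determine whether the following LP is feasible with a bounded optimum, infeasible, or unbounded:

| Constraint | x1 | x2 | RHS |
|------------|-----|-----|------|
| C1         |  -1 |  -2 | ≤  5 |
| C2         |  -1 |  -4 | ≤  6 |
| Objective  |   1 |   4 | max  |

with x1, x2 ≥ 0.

Unbounded (objective can increase without bound)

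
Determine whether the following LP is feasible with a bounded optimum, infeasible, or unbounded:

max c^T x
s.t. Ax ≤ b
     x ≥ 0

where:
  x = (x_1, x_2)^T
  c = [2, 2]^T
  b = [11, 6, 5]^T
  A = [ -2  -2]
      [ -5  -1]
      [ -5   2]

Unbounded (objective can increase without bound)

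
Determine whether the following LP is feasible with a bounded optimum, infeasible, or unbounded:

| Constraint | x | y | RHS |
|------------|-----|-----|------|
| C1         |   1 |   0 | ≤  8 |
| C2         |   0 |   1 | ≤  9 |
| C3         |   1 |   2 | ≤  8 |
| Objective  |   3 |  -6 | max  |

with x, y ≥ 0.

Feasible with a bounded optimal solution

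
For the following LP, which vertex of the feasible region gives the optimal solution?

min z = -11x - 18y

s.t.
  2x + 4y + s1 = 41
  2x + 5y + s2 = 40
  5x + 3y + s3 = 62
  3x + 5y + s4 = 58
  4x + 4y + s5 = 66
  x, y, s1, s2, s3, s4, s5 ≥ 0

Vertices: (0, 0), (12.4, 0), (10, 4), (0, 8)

Evaluate the objective at each vertex of the feasible region:
  z(0, 0) = 0
  z(12.4, 0) = -136.4
  z(10, 4) = -182  ←
  z(0, 8) = -144
The minimum is at x = 10, y = 4.

(10, 4)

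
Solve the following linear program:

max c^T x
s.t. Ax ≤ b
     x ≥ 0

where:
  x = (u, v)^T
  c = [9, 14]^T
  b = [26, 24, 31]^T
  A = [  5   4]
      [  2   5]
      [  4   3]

Evaluate the objective at each vertex of the feasible region:
  z(0, 0) = 0
  z(5.2, 0) = 46.8
  z(2, 4) = 74  ←
  z(0, 4.8) = 67.2
The maximum is at u = 2, v = 4.

u = 2, v = 4, z = 74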